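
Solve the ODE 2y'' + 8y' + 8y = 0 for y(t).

y = C1*exp(-2*t) + C2*t*exp(-2*t)

Divide through by 2: y'' + 4y' + 4y = 0.
Characteristic equation r² + 4r + 4 = 0 has discriminant (4)² - 4·(4) = 0, so r = -2 is a repeated root.
Hence y_h = (C1 + C2*t)*exp(-2*t).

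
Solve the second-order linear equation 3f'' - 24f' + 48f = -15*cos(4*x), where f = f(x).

Divide through by 3: f'' - 8f' + 16f = -5*cos(4*x).
Characteristic equation r² - 8r + 16 = 0 has discriminant (-8)² - 4·(16) = 0, so r = 4 is a repeated root.
Hence f_h = (C1 + C2*x)*exp(4*x).
Try f_p = A*cos(4*x) + B*sin(4*x). Substituting and equating the coefficients of cos(4x) and sin(4x) gives A = 0, B = 5/32, so f_p = 5*sin(4*x)/32.

f = 5*sin(4*x)/32 + C1*exp(4*x) + C2*x*exp(4*x)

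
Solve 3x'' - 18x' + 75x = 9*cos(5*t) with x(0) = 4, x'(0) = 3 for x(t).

Divide through by 3: x'' - 6x' + 25x = 3*cos(5*t).
Characteristic equation r² - 6r + 25 = 0 has discriminant (-6)² - 4·(25) = -64 < 0, so r = 3 ± 4i.
Hence x_h = C1*cos(4*t)*exp(3*t) + C2*exp(3*t)*sin(4*t).
Try x_p = A*cos(5*t) + B*sin(5*t). Substituting and equating the coefficients of cos(5t) and sin(5t) gives A = 0, B = -1/10, so x_p = -sin(5*t)/10.
General solution: x = -sin(5*t)/10 + C1*cos(4*t)*exp(3*t) + C2*exp(3*t)*sin(4*t).
Apply the initial conditions: x(0) = C1 = 4 and x'(0) = -1/2 + 3*C1 + 4*C2 = 3. Solving gives C1 = 4, C2 = -17/8.

x = -sin(5*t)/10 + 4*cos(4*t)*exp(3*t) - 17*exp(3*t)*sin(4*t)/8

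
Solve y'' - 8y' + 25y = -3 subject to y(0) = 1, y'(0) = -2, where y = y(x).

Characteristic equation r² - 8r + 25 = 0 has discriminant (-8)² - 4·(25) = -36 < 0, so r = 4 ± 3i.
Hence y_h = C1*cos(3*x)*exp(4*x) + C2*exp(4*x)*sin(3*x).
For the particular solution try y_p = A0. Substituting and matching coefficients of each power of x gives A0 = -3/25, so y_p = -3/25.
General solution: y = -3/25 + C1*cos(3*x)*exp(4*x) + C2*exp(4*x)*sin(3*x).
Apply the initial conditions: y(0) = -3/25 + C1 = 1 and y'(0) = 3*C2 + 4*C1 = -2. Solving gives C1 = 28/25, C2 = -54/25.

y = -3/25 - 54*exp(4*x)*sin(3*x)/25 + 28*cos(3*x)*exp(4*x)/25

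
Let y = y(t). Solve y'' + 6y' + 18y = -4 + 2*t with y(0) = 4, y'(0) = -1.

y = -7/27 + t/9 + 35*exp(-3*t)*sin(3*t)/9 + 115*cos(3*t)*exp(-3*t)/27

Characteristic equation r² + 6r + 18 = 0 has discriminant (6)² - 4·(18) = -36 < 0, so r = -3 ± 3i.
Hence y_h = C1*cos(3*t)*exp(-3*t) + C2*exp(-3*t)*sin(3*t).
For the particular solution try y_p = A0 + A1*t. Substituting and matching coefficients of each power of t gives A0 = -7/27, A1 = 1/9, so y_p = -7/27 + t/9.
General solution: y = -7/27 + t/9 + C1*cos(3*t)*exp(-3*t) + C2*exp(-3*t)*sin(3*t).
Apply the initial conditions: y(0) = -7/27 + C1 = 4 and y'(0) = 1/9 - 3*C1 + 3*C2 = -1. Solving gives C1 = 115/27, C2 = 35/9.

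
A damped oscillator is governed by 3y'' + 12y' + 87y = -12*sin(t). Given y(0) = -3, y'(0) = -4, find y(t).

Divide through by 3: y'' + 4y' + 29y = -4*sin(t).
Characteristic equation r² + 4r + 29 = 0 has discriminant (4)² - 4·(29) = -100 < 0, so r = -2 ± 5i.
Hence y_h = C1*cos(5*t)*exp(-2*t) + C2*exp(-2*t)*sin(5*t).
Try y_p = A*cos(t) + B*sin(t). Substituting and equating the coefficients of cos(t) and sin(t) gives A = 1/50, B = -7/50, so y_p = -7*sin(t)/50 + cos(t)/50.
General solution: y = -7*sin(t)/50 + cos(t)/50 + C1*cos(5*t)*exp(-2*t) + C2*exp(-2*t)*sin(5*t).
Apply the initial conditions: y(0) = 1/50 + C1 = -3 and y'(0) = -7/50 - 2*C1 + 5*C2 = -4. Solving gives C1 = -151/50, C2 = -99/50.

y = -7*sin(t)/50 + cos(t)/50 - 151*cos(5*t)*exp(-2*t)/50 - 99*exp(-2*t)*sin(5*t)/50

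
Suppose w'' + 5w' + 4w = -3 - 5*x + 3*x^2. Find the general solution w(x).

Characteristic equation r² + 5r + 4 = 0 factors as (r + 1)(r + 4) = 0, so r = -1, -4.
Hence w_h = C1*exp(-x) + C2*exp(-4*x).
For the particular solution try w_p = A0 + A1*x + A2*x^2. Substituting and matching coefficients of each power of x gives A0 = 89/32, A1 = -25/8, A2 = 3/4, so w_p = 89/32 - 25*x/8 + 3*x^2/4.

w = 89/32 - 25*x/8 + 3*x**2/4 + C1*exp(-x) + C2*exp(-4*x)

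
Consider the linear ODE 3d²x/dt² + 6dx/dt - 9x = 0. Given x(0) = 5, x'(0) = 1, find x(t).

Divide through by 3: x'' + 2x' - 3x = 0.
Characteristic equation r² + 2r - 3 = 0 factors as (r - 1)(r + 3) = 0, so r = 1, -3.
Hence x_h = C1*exp(t) + C2*exp(-3*t).
Apply the initial conditions: x(0) = C1 + C2 = 5 and x'(0) = C1 - 3*C2 = 1. Solving gives C1 = 4, C2 = 1.

x = 4*exp(t) + exp(-3*t)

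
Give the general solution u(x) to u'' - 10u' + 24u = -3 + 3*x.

u = -7/96 + x/8 + C1*exp(6*x) + C2*exp(4*x)

Characteristic equation r² - 10r + 24 = 0 factors as (r - 6)(r - 4) = 0, so r = 6, 4.
Hence u_h = C1*exp(6*x) + C2*exp(4*x).
For the particular solution try u_p = A0 + A1*x. Substituting and matching coefficients of each power of x gives A0 = -7/96, A1 = 1/8, so u_p = -7/96 + x/8.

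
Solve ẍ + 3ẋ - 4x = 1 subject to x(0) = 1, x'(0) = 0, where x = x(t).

Characteristic equation r² + 3r - 4 = 0 factors as (r + 4)(r - 1) = 0, so r = -4, 1.
Hence x_h = C1*exp(-4*t) + C2*exp(t).
For the particular solution try x_p = A0. Substituting and matching coefficients of each power of t gives A0 = -1/4, so x_p = -1/4.
General solution: x = -1/4 + C1*exp(-4*t) + C2*exp(t).
Apply the initial conditions: x(0) = -1/4 + C1 + C2 = 1 and x'(0) = C2 - 4*C1 = 0. Solving gives C1 = 1/4, C2 = 1.

x = -1/4 + exp(-4*t)/4 + exp(t)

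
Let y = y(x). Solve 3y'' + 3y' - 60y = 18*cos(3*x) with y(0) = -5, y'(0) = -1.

Divide through by 3: y'' + y' - 20y = 6*cos(3*x).
Characteristic equation r² + r - 20 = 0 factors as (r + 5)(r - 4) = 0, so r = -5, 4.
Hence y_h = C1*exp(-5*x) + C2*exp(4*x).
Try y_p = A*cos(3*x) + B*sin(3*x). Substituting and equating the coefficients of cos(3x) and sin(3x) gives A = -87/425, B = 9/425, so y_p = -87*cos(3*x)/425 + 9*sin(3*x)/425.
General solution: y = -87*cos(3*x)/425 + 9*sin(3*x)/425 + C1*exp(-5*x) + C2*exp(4*x).
Apply the initial conditions: y(0) = -87/425 + C1 + C2 = -5 and y'(0) = 27/425 - 5*C1 + 4*C2 = -1. Solving gives C1 = -308/153, C2 = -626/225.

y = -626*exp(4*x)/225 - 308*exp(-5*x)/153 - 87*cos(3*x)/425 + 9*sin(3*x)/425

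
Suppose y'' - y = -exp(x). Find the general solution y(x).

Characteristic equation r² - 1 = 0 factors as (r - 1)(r + 1) = 0, so r = 1, -1.
Hence y_h = C1*exp(x) + C2*exp(-x).
Since exp(x) solves the homogeneous equation (r = 1 is a root of multiplicity 1), multiply the trial by x. Try y_p = A*x*exp(x). Substituting into the equation and dividing by exp(x) gives A = -1/2, so y_p = -x*exp(x)/2.

y = C1*exp(x) + C2*exp(-x) - x*exp(x)/2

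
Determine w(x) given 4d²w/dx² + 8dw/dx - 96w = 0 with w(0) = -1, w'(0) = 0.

Divide through by 4: w'' + 2w' - 24w = 0.
Characteristic equation r² + 2r - 24 = 0 factors as (r + 6)(r - 4) = 0, so r = -6, 4.
Hence w_h = C1*exp(-6*x) + C2*exp(4*x).
Apply the initial conditions: w(0) = C1 + C2 = -1 and w'(0) = -6*C1 + 4*C2 = 0. Solving gives C1 = -2/5, C2 = -3/5.

w = -3*exp(4*x)/5 - 2*exp(-6*x)/5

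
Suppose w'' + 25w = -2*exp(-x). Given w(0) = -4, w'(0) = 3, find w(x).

Characteristic equation r² + 25 = 0 has discriminant (0)² - 4·(25) = -100 < 0, so r = ± 5i.
Hence w_h = C1*cos(5*x) + C2*sin(5*x).
Try w_p = A*exp(-x). Substituting into the equation and dividing by exp(-x) gives A = -1/13, so w_p = -exp(-x)/13.
General solution: w = -exp(-x)/13 + C1*cos(5*x) + C2*sin(5*x).
Apply the initial conditions: w(0) = -1/13 + C1 = -4 and w'(0) = 1/13 + 5*C2 = 3. Solving gives C1 = -51/13, C2 = 38/65.

w = -51*cos(5*x)/13 - exp(-x)/13 + 38*sin(5*x)/65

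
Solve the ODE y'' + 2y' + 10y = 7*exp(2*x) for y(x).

Characteristic equation r² + 2r + 10 = 0 has discriminant (2)² - 4·(10) = -36 < 0, so r = -1 ± 3i.
Hence y_h = C1*cos(3*x)*exp(-x) + C2*exp(-x)*sin(3*x).
Try y_p = A*exp(2*x). Substituting into the equation and dividing by exp(2*x) gives A = 7/18, so y_p = 7*exp(2*x)/18.

y = 7*exp(2*x)/18 + C1*cos(3*x)*exp(-x) + C2*exp(-x)*sin(3*x)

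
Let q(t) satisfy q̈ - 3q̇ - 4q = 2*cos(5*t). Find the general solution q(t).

q = -29*cos(5*t)/533 - 15*sin(5*t)/533 + C1*exp(4*t) + C2*exp(-t)

Characteristic equation r² - 3r - 4 = 0 factors as (r - 4)(r + 1) = 0, so r = 4, -1.
Hence q_h = C1*exp(4*t) + C2*exp(-t).
Try q_p = A*cos(5*t) + B*sin(5*t). Substituting and equating the coefficients of cos(5t) and sin(5t) gives A = -29/533, B = -15/533, so q_p = -29*cos(5*t)/533 - 15*sin(5*t)/533.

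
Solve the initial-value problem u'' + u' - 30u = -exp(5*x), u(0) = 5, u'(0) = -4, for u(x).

Characteristic equation r² + r - 30 = 0 factors as (r + 6)(r - 5) = 0, so r = -6, 5.
Hence u_h = C1*exp(-6*x) + C2*exp(5*x).
Since exp(5*x) solves the homogeneous equation (r = 5 is a root of multiplicity 1), multiply the trial by x. Try u_p = A*x*exp(5*x). Substituting into the equation and dividing by exp(5*x) gives A = -1/11, so u_p = -x*exp(5*x)/11.
General solution: u = C1*exp(-6*x) + C2*exp(5*x) - x*exp(5*x)/11.
Apply the initial conditions: u(0) = C1 + C2 = 5 and u'(0) = -1/11 - 6*C1 + 5*C2 = -4. Solving gives C1 = 318/121, C2 = 287/121.

u = 287*exp(5*x)/121 + 318*exp(-6*x)/121 - x*exp(5*x)/11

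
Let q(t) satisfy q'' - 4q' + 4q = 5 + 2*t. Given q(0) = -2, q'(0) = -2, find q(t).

q = 7/4 + t/2 - 15*exp(2*t)/4 + 5*t*exp(2*t)

Characteristic equation r² - 4r + 4 = 0 has discriminant (-4)² - 4·(4) = 0, so r = 2 is a repeated root.
Hence q_h = (C1 + C2*t)*exp(2*t).
For the particular solution try q_p = A0 + A1*t. Substituting and matching coefficients of each power of t gives A0 = 7/4, A1 = 1/2, so q_p = 7/4 + t/2.
General solution: q = 7/4 + t/2 + C1*exp(2*t) + C2*t*exp(2*t).
Apply the initial conditions: q(0) = 7/4 + C1 = -2 and q'(0) = 1/2 + C2 + 2*C1 = -2. Solving gives C1 = -15/4, C2 = 5.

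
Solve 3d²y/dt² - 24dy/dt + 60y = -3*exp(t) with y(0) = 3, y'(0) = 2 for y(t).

Divide through by 3: y'' - 8y' + 20y = -exp(t).
Characteristic equation r² - 8r + 20 = 0 has discriminant (-8)² - 4·(20) = -16 < 0, so r = 4 ± 2i.
Hence y_h = C1*cos(2*t)*exp(4*t) + C2*exp(4*t)*sin(2*t).
Try y_p = A*exp(t). Substituting into the equation and dividing by exp(t) gives A = -1/13, so y_p = -exp(t)/13.
General solution: y = -exp(t)/13 + C1*cos(2*t)*exp(4*t) + C2*exp(4*t)*sin(2*t).
Apply the initial conditions: y(0) = -1/13 + C1 = 3 and y'(0) = -1/13 + 2*C2 + 4*C1 = 2. Solving gives C1 = 40/13, C2 = -133/26.

y = -exp(t)/13 - 133*exp(4*t)*sin(2*t)/26 + 40*cos(2*t)*exp(4*t)/13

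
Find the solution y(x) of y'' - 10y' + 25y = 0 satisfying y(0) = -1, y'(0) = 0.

Characteristic equation r² - 10r + 25 = 0 has discriminant (-10)² - 4·(25) = 0, so r = 5 is a repeated root.
Hence y_h = (C1 + C2*x)*exp(5*x).
Apply the initial conditions: y(0) = C1 = -1 and y'(0) = C2 + 5*C1 = 0. Solving gives C1 = -1, C2 = 5.

y = -exp(5*x) + 5*x*exp(5*x)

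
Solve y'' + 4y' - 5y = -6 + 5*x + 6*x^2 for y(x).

y = -202/125 - 73*x/25 - 6*x**2/5 + C1*exp(x) + C2*exp(-5*x)

Characteristic equation r² + 4r - 5 = 0 factors as (r - 1)(r + 5) = 0, so r = 1, -5.
Hence y_h = C1*exp(x) + C2*exp(-5*x).
For the particular solution try y_p = A0 + A1*x + A2*x^2. Substituting and matching coefficients of each power of x gives A0 = -202/125, A1 = -73/25, A2 = -6/5, so y_p = -202/125 - 73*x/25 - 6*x^2/5.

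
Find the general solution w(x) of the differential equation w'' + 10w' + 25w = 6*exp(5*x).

Characteristic equation r² + 10r + 25 = 0 has discriminant (10)² - 4·(25) = 0, so r = -5 is a repeated root.
Hence w_h = (C1 + C2*x)*exp(-5*x).
Try w_p = A*exp(5*x). Substituting into the equation and dividing by exp(5*x) gives A = 3/50, so w_p = 3*exp(5*x)/50.

w = 3*exp(5*x)/50 + C1*exp(-5*x) + C2*x*exp(-5*x)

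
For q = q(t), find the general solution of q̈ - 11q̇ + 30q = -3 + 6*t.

Characteristic equation r² - 11r + 30 = 0 factors as (r - 6)(r - 5) = 0, so r = 6, 5.
Hence q_h = C1*exp(6*t) + C2*exp(5*t).
For the particular solution try q_p = A0 + A1*t. Substituting and matching coefficients of each power of t gives A0 = -2/75, A1 = 1/5, so q_p = -2/75 + t/5.

q = -2/75 + t/5 + C1*exp(6*t) + C2*exp(5*t)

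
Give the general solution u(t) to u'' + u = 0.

Characteristic equation r² + 1 = 0 has discriminant (0)² - 4·(1) = -4 < 0, so r = ± i.
Hence u_h = C1*cos(t) + C2*sin(t).

u = C1*cos(t) + C2*sin(t)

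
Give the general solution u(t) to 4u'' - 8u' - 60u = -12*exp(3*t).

u = exp(3*t)/4 + C1*exp(-3*t) + C2*exp(5*t)

Divide through by 4: u'' - 2u' - 15u = -3*exp(3*t).
Characteristic equation r² - 2r - 15 = 0 factors as (r + 3)(r - 5) = 0, so r = -3, 5.
Hence u_h = C1*exp(-3*t) + C2*exp(5*t).
Try u_p = A*exp(3*t). Substituting into the equation and dividing by exp(3*t) gives A = 1/4, so u_p = exp(3*t)/4.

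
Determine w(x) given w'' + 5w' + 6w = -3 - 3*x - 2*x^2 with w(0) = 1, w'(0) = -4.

w = -47/108 - x**2/3 + exp(-2*x)/4 + x/18 + 32*exp(-3*x)/27

Characteristic equation r² + 5r + 6 = 0 factors as (r + 3)(r + 2) = 0, so r = -3, -2.
Hence w_h = C1*exp(-3*x) + C2*exp(-2*x).
For the particular solution try w_p = A0 + A1*x + A2*x^2. Substituting and matching coefficients of each power of x gives A0 = -47/108, A1 = 1/18, A2 = -1/3, so w_p = -47/108 - x^2/3 + x/18.
General solution: w = -47/108 - x^2/3 + x/18 + C1*exp(-3*x) + C2*exp(-2*x).
Apply the initial conditions: w(0) = -47/108 + C1 + C2 = 1 and w'(0) = 1/18 - 3*C1 - 2*C2 = -4. Solving gives C1 = 32/27, C2 = 1/4.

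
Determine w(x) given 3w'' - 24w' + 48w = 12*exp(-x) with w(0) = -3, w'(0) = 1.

Divide through by 3: w'' - 8w' + 16w = 4*exp(-x).
Characteristic equation r² - 8r + 16 = 0 has discriminant (-8)² - 4·(16) = 0, so r = 4 is a repeated root.
Hence w_h = (C1 + C2*x)*exp(4*x).
Try w_p = A*exp(-x). Substituting into the equation and dividing by exp(-x) gives A = 4/25, so w_p = 4*exp(-x)/25.
General solution: w = 4*exp(-x)/25 + C1*exp(4*x) + C2*x*exp(4*x).
Apply the initial conditions: w(0) = 4/25 + C1 = -3 and w'(0) = -4/25 + C2 + 4*C1 = 1. Solving gives C1 = -79/25, C2 = 69/5.

w = -79*exp(4*x)/25 + 4*exp(-x)/25 + 69*x*exp(4*x)/5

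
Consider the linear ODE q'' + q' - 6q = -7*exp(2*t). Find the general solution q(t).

Characteristic equation r² + r - 6 = 0 factors as (r + 3)(r - 2) = 0, so r = -3, 2.
Hence q_h = C1*exp(-3*t) + C2*exp(2*t).
Since exp(2*t) solves the homogeneous equation (r = 2 is a root of multiplicity 1), multiply the trial by t. Try q_p = A*t*exp(2*t). Substituting into the equation and dividing by exp(2*t) gives A = -7/5, so q_p = -7*t*exp(2*t)/5.

q = C1*exp(-3*t) + C2*exp(2*t) - 7*t*exp(2*t)/5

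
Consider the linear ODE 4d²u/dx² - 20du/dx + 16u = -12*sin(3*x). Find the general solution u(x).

u = -9*cos(3*x)/50 + 3*sin(3*x)/50 + C1*exp(4*x) + C2*exp(x)

Divide through by 4: u'' - 5u' + 4u = -3*sin(3*x).
Characteristic equation r² - 5r + 4 = 0 factors as (r - 4)(r - 1) = 0, so r = 4, 1.
Hence u_h = C1*exp(4*x) + C2*exp(x).
Try u_p = A*cos(3*x) + B*sin(3*x). Substituting and equating the coefficients of cos(3x) and sin(3x) gives A = -9/50, B = 3/50, so u_p = -9*cos(3*x)/50 + 3*sin(3*x)/50.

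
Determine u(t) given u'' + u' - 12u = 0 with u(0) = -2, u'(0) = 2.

u = -8*exp(-4*t)/7 - 6*exp(3*t)/7

Characteristic equation r² + r - 12 = 0 factors as (r + 4)(r - 3) = 0, so r = -4, 3.
Hence u_h = C1*exp(-4*t) + C2*exp(3*t).
Apply the initial conditions: u(0) = C1 + C2 = -2 and u'(0) = -4*C1 + 3*C2 = 2. Solving gives C1 = -8/7, C2 = -6/7.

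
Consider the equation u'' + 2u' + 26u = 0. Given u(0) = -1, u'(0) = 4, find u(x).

u = -cos(5*x)*exp(-x) + 3*exp(-x)*sin(5*x)/5

Characteristic equation r² + 2r + 26 = 0 has discriminant (2)² - 4·(26) = -100 < 0, so r = -1 ± 5i.
Hence u_h = C1*cos(5*x)*exp(-x) + C2*exp(-x)*sin(5*x).
Apply the initial conditions: u(0) = C1 = -1 and u'(0) = -C1 + 5*C2 = 4. Solving gives C1 = -1, C2 = 3/5.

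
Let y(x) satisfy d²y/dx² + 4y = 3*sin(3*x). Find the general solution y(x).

Characteristic equation r² + 4 = 0 has discriminant (0)² - 4·(4) = -16 < 0, so r = ± 2i.
Hence y_h = C1*cos(2*x) + C2*sin(2*x).
Try y_p = A*cos(3*x) + B*sin(3*x). Substituting and equating the coefficients of cos(3x) and sin(3x) gives A = 0, B = -3/5, so y_p = -3*sin(3*x)/5.

y = -3*sin(3*x)/5 + C1*cos(2*x) + C2*sin(2*x)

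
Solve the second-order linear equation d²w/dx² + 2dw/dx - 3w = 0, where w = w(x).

w = C1*exp(x) + C2*exp(-3*x)

Characteristic equation r² + 2r - 3 = 0 factors as (r - 1)(r + 3) = 0, so r = 1, -3.
Hence w_h = C1*exp(x) + C2*exp(-3*x).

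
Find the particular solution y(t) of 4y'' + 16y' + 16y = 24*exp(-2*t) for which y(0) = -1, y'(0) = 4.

Divide through by 4: y'' + 4y' + 4y = 6*exp(-2*t).
Characteristic equation r² + 4r + 4 = 0 has discriminant (4)² - 4·(4) = 0, so r = -2 is a repeated root.
Hence y_h = (C1 + C2*t)*exp(-2*t).
Since exp(-2*t) solves the homogeneous equation (r = -2 is a root of multiplicity 2), multiply the trial by t^2. Try y_p = A*t^2*exp(-2*t). Substituting into the equation and dividing by exp(-2*t) gives A = 3, so y_p = 3*t^2*exp(-2*t).
General solution: y = C1*exp(-2*t) + 3*t^2*exp(-2*t) + C2*t*exp(-2*t).
Apply the initial conditions: y(0) = C1 = -1 and y'(0) = C2 - 2*C1 = 4. Solving gives C1 = -1, C2 = 2.

y = -exp(-2*t) + 2*t*exp(-2*t) + 3*t**2*exp(-2*t)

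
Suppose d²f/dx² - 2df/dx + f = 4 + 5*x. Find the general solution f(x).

f = 14 + 5*x + C1*exp(x) + C2*x*exp(x)

Characteristic equation r² - 2r + 1 = 0 has discriminant (-2)² - 4·(1) = 0, so r = 1 is a repeated root.
Hence f_h = (C1 + C2*x)*exp(x).
For the particular solution try f_p = A0 + A1*x. Substituting and matching coefficients of each power of x gives A0 = 14, A1 = 5, so f_p = 14 + 5*x.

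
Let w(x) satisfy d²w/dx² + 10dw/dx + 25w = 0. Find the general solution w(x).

Characteristic equation r² + 10r + 25 = 0 has discriminant (10)² - 4·(25) = 0, so r = -5 is a repeated root.
Hence w_h = (C1 + C2*x)*exp(-5*x).

w = C1*exp(-5*x) + C2*x*exp(-5*x)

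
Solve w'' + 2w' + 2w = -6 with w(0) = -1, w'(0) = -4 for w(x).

Characteristic equation r² + 2r + 2 = 0 has discriminant (2)² - 4·(2) = -4 < 0, so r = -1 ± i.
Hence w_h = C1*cos(x)*exp(-x) + C2*exp(-x)*sin(x).
For the particular solution try w_p = A0. Substituting and matching coefficients of each power of x gives A0 = -3, so w_p = -3.
General solution: w = -3 + C1*cos(x)*exp(-x) + C2*exp(-x)*sin(x).
Apply the initial conditions: w(0) = -3 + C1 = -1 and w'(0) = C2 - C1 = -4. Solving gives C1 = 2, C2 = -2.

w = -3 - 2*exp(-x)*sin(x) + 2*cos(x)*exp(-x)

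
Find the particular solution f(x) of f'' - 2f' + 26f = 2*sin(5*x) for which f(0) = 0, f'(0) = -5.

Characteristic equation r² - 2r + 26 = 0 has discriminant (-2)² - 4·(26) = -100 < 0, so r = 1 ± 5i.
Hence f_h = C1*cos(5*x)*exp(x) + C2*exp(x)*sin(5*x).
Try f_p = A*cos(5*x) + B*sin(5*x). Substituting and equating the coefficients of cos(5x) and sin(5x) gives A = 20/101, B = 2/101, so f_p = 2*sin(5*x)/101 + 20*cos(5*x)/101.
General solution: f = 2*sin(5*x)/101 + 20*cos(5*x)/101 + C1*cos(5*x)*exp(x) + C2*exp(x)*sin(5*x).
Apply the initial conditions: f(0) = 20/101 + C1 = 0 and f'(0) = 10/101 + C1 + 5*C2 = -5. Solving gives C1 = -20/101, C2 = -99/101.

f = 2*sin(5*x)/101 + 20*cos(5*x)/101 - 99*exp(x)*sin(5*x)/101 - 20*cos(5*x)*exp(x)/101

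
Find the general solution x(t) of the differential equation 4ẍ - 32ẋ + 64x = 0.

x = C1*exp(4*t) + C2*t*exp(4*t)

Divide through by 4: x'' - 8x' + 16x = 0.
Characteristic equation r² - 8r + 16 = 0 has discriminant (-8)² - 4·(16) = 0, so r = 4 is a repeated root.
Hence x_h = (C1 + C2*t)*exp(4*t).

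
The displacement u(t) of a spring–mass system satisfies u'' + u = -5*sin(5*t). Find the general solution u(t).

u = 5*sin(5*t)/24 + C1*cos(t) + C2*sin(t)

Characteristic equation r² + 1 = 0 has discriminant (0)² - 4·(1) = -4 < 0, so r = ± i.
Hence u_h = C1*cos(t) + C2*sin(t).
Try u_p = A*cos(5*t) + B*sin(5*t). Substituting and equating the coefficients of cos(5t) and sin(5t) gives A = 0, B = 5/24, so u_p = 5*sin(5*t)/24.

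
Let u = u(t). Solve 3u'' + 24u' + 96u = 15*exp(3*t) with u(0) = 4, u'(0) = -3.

Divide through by 3: u'' + 8u' + 32u = 5*exp(3*t).
Characteristic equation r² + 8r + 32 = 0 has discriminant (8)² - 4·(32) = -64 < 0, so r = -4 ± 4i.
Hence u_h = C1*cos(4*t)*exp(-4*t) + C2*exp(-4*t)*sin(4*t).
Try u_p = A*exp(3*t). Substituting into the equation and dividing by exp(3*t) gives A = 1/13, so u_p = exp(3*t)/13.
General solution: u = exp(3*t)/13 + C1*cos(4*t)*exp(-4*t) + C2*exp(-4*t)*sin(4*t).
Apply the initial conditions: u(0) = 1/13 + C1 = 4 and u'(0) = 3/13 - 4*C1 + 4*C2 = -3. Solving gives C1 = 51/13, C2 = 81/26.

u = exp(3*t)/13 + 51*cos(4*t)*exp(-4*t)/13 + 81*exp(-4*t)*sin(4*t)/26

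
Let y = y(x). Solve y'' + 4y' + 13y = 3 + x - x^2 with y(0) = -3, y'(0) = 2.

Characteristic equation r² + 4r + 13 = 0 has discriminant (4)² - 4·(13) = -36 < 0, so r = -2 ± 3i.
Hence y_h = C1*cos(3*x)*exp(-2*x) + C2*exp(-2*x)*sin(3*x).
For the particular solution try y_p = A0 + A1*x + A2*x^2. Substituting and matching coefficients of each power of x gives A0 = 449/2197, A1 = 21/169, A2 = -1/13, so y_p = 449/2197 - x^2/13 + 21*x/169.
General solution: y = 449/2197 - x^2/13 + 21*x/169 + C1*cos(3*x)*exp(-2*x) + C2*exp(-2*x)*sin(3*x).
Apply the initial conditions: y(0) = 449/2197 + C1 = -3 and y'(0) = 21/169 - 2*C1 + 3*C2 = 2. Solving gives C1 = -7040/2197, C2 = -9959/6591.

y = 449/2197 - x**2/13 + 21*x/169 - 9959*exp(-2*x)*sin(3*x)/6591 - 7040*cos(3*x)*exp(-2*x)/2197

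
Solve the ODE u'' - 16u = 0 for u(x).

u = C1*exp(-4*x) + C2*exp(4*x)

Characteristic equation r² - 16 = 0 factors as (r + 4)(r - 4) = 0, so r = -4, 4.
Hence u_h = C1*exp(-4*x) + C2*exp(4*x).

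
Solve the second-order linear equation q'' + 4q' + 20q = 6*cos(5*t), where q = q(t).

q = -6*cos(5*t)/85 + 24*sin(5*t)/85 + C1*cos(4*t)*exp(-2*t) + C2*exp(-2*t)*sin(4*t)

Characteristic equation r² + 4r + 20 = 0 has discriminant (4)² - 4·(20) = -64 < 0, so r = -2 ± 4i.
Hence q_h = C1*cos(4*t)*exp(-2*t) + C2*exp(-2*t)*sin(4*t).
Try q_p = A*cos(5*t) + B*sin(5*t). Substituting and equating the coefficients of cos(5t) and sin(5t) gives A = -6/85, B = 24/85, so q_p = -6*cos(5*t)/85 + 24*sin(5*t)/85.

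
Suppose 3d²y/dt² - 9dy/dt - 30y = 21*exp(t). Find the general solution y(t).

Divide through by 3: y'' - 3y' - 10y = 7*exp(t).
Characteristic equation r² - 3r - 10 = 0 factors as (r - 5)(r + 2) = 0, so r = 5, -2.
Hence y_h = C1*exp(5*t) + C2*exp(-2*t).
Try y_p = A*exp(t). Substituting into the equation and dividing by exp(t) gives A = -7/12, so y_p = -7*exp(t)/12.

y = -7*exp(t)/12 + C1*exp(5*t) + C2*exp(-2*t)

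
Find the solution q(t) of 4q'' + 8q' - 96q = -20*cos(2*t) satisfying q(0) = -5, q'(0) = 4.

q = -99*exp(-6*t)/40 - 27*exp(4*t)/10 - sin(2*t)/40 + 7*cos(2*t)/40

Divide through by 4: q'' + 2q' - 24q = -5*cos(2*t).
Characteristic equation r² + 2r - 24 = 0 factors as (r - 4)(r + 6) = 0, so r = 4, -6.
Hence q_h = C1*exp(4*t) + C2*exp(-6*t).
Try q_p = A*cos(2*t) + B*sin(2*t). Substituting and equating the coefficients of cos(2t) and sin(2t) gives A = 7/40, B = -1/40, so q_p = -sin(2*t)/40 + 7*cos(2*t)/40.
General solution: q = -sin(2*t)/40 + 7*cos(2*t)/40 + C1*exp(4*t) + C2*exp(-6*t).
Apply the initial conditions: q(0) = 7/40 + C1 + C2 = -5 and q'(0) = -1/20 - 6*C2 + 4*C1 = 4. Solving gives C1 = -27/10, C2 = -99/40.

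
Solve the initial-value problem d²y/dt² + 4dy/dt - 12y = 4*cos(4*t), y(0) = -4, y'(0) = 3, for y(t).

Characteristic equation r² + 4r - 12 = 0 factors as (r + 6)(r - 2) = 0, so r = -6, 2.
Hence y_h = C1*exp(-6*t) + C2*exp(2*t).
Try y_p = A*cos(4*t) + B*sin(4*t). Substituting and equating the coefficients of cos(4t) and sin(4t) gives A = -7/65, B = 4/65, so y_p = -7*cos(4*t)/65 + 4*sin(4*t)/65.
General solution: y = -7*cos(4*t)/65 + 4*sin(4*t)/65 + C1*exp(-6*t) + C2*exp(2*t).
Apply the initial conditions: y(0) = -7/65 + C1 + C2 = -4 and y'(0) = 16/65 - 6*C1 + 2*C2 = 3. Solving gives C1 = -137/104, C2 = -103/40.

y = -137*exp(-6*t)/104 - 103*exp(2*t)/40 - 7*cos(4*t)/65 + 4*sin(4*t)/65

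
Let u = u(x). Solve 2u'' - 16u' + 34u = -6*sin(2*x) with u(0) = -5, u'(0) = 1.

u = -48*cos(2*x)/425 - 39*sin(2*x)/425 - 2077*cos(x)*exp(4*x)/425 + 8811*exp(4*x)*sin(x)/425

Divide through by 2: u'' - 8u' + 17u = -3*sin(2*x).
Characteristic equation r² - 8r + 17 = 0 has discriminant (-8)² - 4·(17) = -4 < 0, so r = 4 ± i.
Hence u_h = C1*cos(x)*exp(4*x) + C2*exp(4*x)*sin(x).
Try u_p = A*cos(2*x) + B*sin(2*x). Substituting and equating the coefficients of cos(2x) and sin(2x) gives A = -48/425, B = -39/425, so u_p = -48*cos(2*x)/425 - 39*sin(2*x)/425.
General solution: u = -48*cos(2*x)/425 - 39*sin(2*x)/425 + C1*cos(x)*exp(4*x) + C2*exp(4*x)*sin(x).
Apply the initial conditions: u(0) = -48/425 + C1 = -5 and u'(0) = -78/425 + C2 + 4*C1 = 1. Solving gives C1 = -2077/425, C2 = 8811/425.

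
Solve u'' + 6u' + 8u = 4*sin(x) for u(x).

Characteristic equation r² + 6r + 8 = 0 factors as (r + 2)(r + 4) = 0, so r = -2, -4.
Hence u_h = C1*exp(-2*x) + C2*exp(-4*x).
Try u_p = A*cos(x) + B*sin(x). Substituting and equating the coefficients of cos(x) and sin(x) gives A = -24/85, B = 28/85, so u_p = -24*cos(x)/85 + 28*sin(x)/85.

u = -24*cos(x)/85 + 28*sin(x)/85 + C1*exp(-2*x) + C2*exp(-4*x)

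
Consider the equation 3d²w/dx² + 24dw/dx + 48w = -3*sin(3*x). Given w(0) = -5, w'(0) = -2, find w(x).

Divide through by 3: w'' + 8w' + 16w = -sin(3*x).
Characteristic equation r² + 8r + 16 = 0 has discriminant (8)² - 4·(16) = 0, so r = -4 is a repeated root.
Hence w_h = (C1 + C2*x)*exp(-4*x).
Try w_p = A*cos(3*x) + B*sin(3*x). Substituting and equating the coefficients of cos(3x) and sin(3x) gives A = 24/625, B = -7/625, so w_p = -7*sin(3*x)/625 + 24*cos(3*x)/625.
General solution: w = -7*sin(3*x)/625 + 24*cos(3*x)/625 + C1*exp(-4*x) + C2*x*exp(-4*x).
Apply the initial conditions: w(0) = 24/625 + C1 = -5 and w'(0) = -21/625 + C2 - 4*C1 = -2. Solving gives C1 = -3149/625, C2 = -553/25.

w = -3149*exp(-4*x)/625 - 7*sin(3*x)/625 + 24*cos(3*x)/625 - 553*x*exp(-4*x)/25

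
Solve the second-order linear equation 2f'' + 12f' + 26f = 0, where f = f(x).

f = C1*cos(2*x)*exp(-3*x) + C2*exp(-3*x)*sin(2*x)

Divide through by 2: f'' + 6f' + 13f = 0.
Characteristic equation r² + 6r + 13 = 0 has discriminant (6)² - 4·(13) = -16 < 0, so r = -3 ± 2i.
Hence f_h = C1*cos(2*x)*exp(-3*x) + C2*exp(-3*x)*sin(2*x).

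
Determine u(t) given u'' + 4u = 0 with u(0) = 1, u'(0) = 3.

Characteristic equation r² + 4 = 0 has discriminant (0)² - 4·(4) = -16 < 0, so r = ± 2i.
Hence u_h = C1*cos(2*t) + C2*sin(2*t).
Apply the initial conditions: u(0) = C1 = 1 and u'(0) = 2*C2 = 3. Solving gives C1 = 1, C2 = 3/2.

u = 3*sin(2*t)/2 + cos(2*t)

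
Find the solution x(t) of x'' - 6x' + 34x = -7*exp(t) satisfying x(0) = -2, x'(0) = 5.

x = -7*exp(t)/29 - 51*cos(5*t)*exp(3*t)/29 + 61*exp(3*t)*sin(5*t)/29

Characteristic equation r² - 6r + 34 = 0 has discriminant (-6)² - 4·(34) = -100 < 0, so r = 3 ± 5i.
Hence x_h = C1*cos(5*t)*exp(3*t) + C2*exp(3*t)*sin(5*t).
Try x_p = A*exp(t). Substituting into the equation and dividing by exp(t) gives A = -7/29, so x_p = -7*exp(t)/29.
General solution: x = -7*exp(t)/29 + C1*cos(5*t)*exp(3*t) + C2*exp(3*t)*sin(5*t).
Apply the initial conditions: x(0) = -7/29 + C1 = -2 and x'(0) = -7/29 + 3*C1 + 5*C2 = 5. Solving gives C1 = -51/29, C2 = 61/29.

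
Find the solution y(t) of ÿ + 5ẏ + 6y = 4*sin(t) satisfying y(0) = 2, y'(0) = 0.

Characteristic equation r² + 5r + 6 = 0 factors as (r + 2)(r + 3) = 0, so r = -2, -3.
Hence y_h = C1*exp(-2*t) + C2*exp(-3*t).
Try y_p = A*cos(t) + B*sin(t). Substituting and equating the coefficients of cos(t) and sin(t) gives A = -2/5, B = 2/5, so y_p = -2*cos(t)/5 + 2*sin(t)/5.
General solution: y = -2*cos(t)/5 + 2*sin(t)/5 + C1*exp(-2*t) + C2*exp(-3*t).
Apply the initial conditions: y(0) = -2/5 + C1 + C2 = 2 and y'(0) = 2/5 - 3*C2 - 2*C1 = 0. Solving gives C1 = 34/5, C2 = -22/5.

y = -22*exp(-3*t)/5 - 2*cos(t)/5 + 2*sin(t)/5 + 34*exp(-2*t)/5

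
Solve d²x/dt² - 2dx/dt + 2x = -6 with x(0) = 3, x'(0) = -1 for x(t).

Characteristic equation r² - 2r + 2 = 0 has discriminant (-2)² - 4·(2) = -4 < 0, so r = 1 ± i.
Hence x_h = C1*cos(t)*exp(t) + C2*exp(t)*sin(t).
For the particular solution try x_p = A0. Substituting and matching coefficients of each power of t gives A0 = -3, so x_p = -3.
General solution: x = -3 + C1*cos(t)*exp(t) + C2*exp(t)*sin(t).
Apply the initial conditions: x(0) = -3 + C1 = 3 and x'(0) = C1 + C2 = -1. Solving gives C1 = 6, C2 = -7.

x = -3 - 7*exp(t)*sin(t) + 6*cos(t)*exp(t)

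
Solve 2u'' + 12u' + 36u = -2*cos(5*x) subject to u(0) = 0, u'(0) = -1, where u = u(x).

Divide through by 2: u'' + 6u' + 18u = -cos(5*x).
Characteristic equation r² + 6r + 18 = 0 has discriminant (6)² - 4·(18) = -36 < 0, so r = -3 ± 3i.
Hence u_h = C1*cos(3*x)*exp(-3*x) + C2*exp(-3*x)*sin(3*x).
Try u_p = A*cos(5*x) + B*sin(5*x). Substituting and equating the coefficients of cos(5x) and sin(5x) gives A = 7/949, B = -30/949, so u_p = -30*sin(5*x)/949 + 7*cos(5*x)/949.
General solution: u = -30*sin(5*x)/949 + 7*cos(5*x)/949 + C1*cos(3*x)*exp(-3*x) + C2*exp(-3*x)*sin(3*x).
Apply the initial conditions: u(0) = 7/949 + C1 = 0 and u'(0) = -150/949 - 3*C1 + 3*C2 = -1. Solving gives C1 = -7/949, C2 = -820/2847.

u = -30*sin(5*x)/949 + 7*cos(5*x)/949 - 820*exp(-3*x)*sin(3*x)/2847 - 7*cos(3*x)*exp(-3*x)/949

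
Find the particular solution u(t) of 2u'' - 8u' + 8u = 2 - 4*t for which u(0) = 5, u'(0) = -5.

u = -1/4 - t/2 + 21*exp(2*t)/4 - 15*t*exp(2*t)

Divide through by 2: u'' - 4u' + 4u = 1 - 2*t.
Characteristic equation r² - 4r + 4 = 0 has discriminant (-4)² - 4·(4) = 0, so r = 2 is a repeated root.
Hence u_h = (C1 + C2*t)*exp(2*t).
For the particular solution try u_p = A0 + A1*t. Substituting and matching coefficients of each power of t gives A0 = -1/4, A1 = -1/2, so u_p = -1/4 - t/2.
General solution: u = -1/4 - t/2 + C1*exp(2*t) + C2*t*exp(2*t).
Apply the initial conditions: u(0) = -1/4 + C1 = 5 and u'(0) = -1/2 + C2 + 2*C1 = -5. Solving gives C1 = 21/4, C2 = -15.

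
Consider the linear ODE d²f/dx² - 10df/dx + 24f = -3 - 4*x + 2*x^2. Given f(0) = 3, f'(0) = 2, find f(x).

Characteristic equation r² - 10r + 24 = 0 factors as (r - 6)(r - 4) = 0, so r = 6, 4.
Hence f_h = C1*exp(6*x) + C2*exp(4*x).
For the particular solution try f_p = A0 + A1*x + A2*x^2. Substituting and matching coefficients of each power of x gives A0 = -149/864, A1 = -7/72, A2 = 1/12, so f_p = -149/864 - 7*x/72 + x^2/12.
General solution: f = -149/864 - 7*x/72 + x^2/12 + C1*exp(6*x) + C2*exp(4*x).
Apply the initial conditions: f(0) = -149/864 + C1 + C2 = 3 and f'(0) = -7/72 + 4*C2 + 6*C1 = 2. Solving gives C1 = -143/27, C2 = 271/32.

f = -149/864 - 143*exp(6*x)/27 - 7*x/72 + x**2/12 + 271*exp(4*x)/32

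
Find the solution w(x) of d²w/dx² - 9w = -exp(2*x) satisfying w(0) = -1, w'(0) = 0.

Characteristic equation r² - 9 = 0 factors as (r - 3)(r + 3) = 0, so r = 3, -3.
Hence w_h = C1*exp(3*x) + C2*exp(-3*x).
Try w_p = A*exp(2*x). Substituting into the equation and dividing by exp(2*x) gives A = 1/5, so w_p = exp(2*x)/5.
General solution: w = exp(2*x)/5 + C1*exp(3*x) + C2*exp(-3*x).
Apply the initial conditions: w(0) = 1/5 + C1 + C2 = -1 and w'(0) = 2/5 - 3*C2 + 3*C1 = 0. Solving gives C1 = -2/3, C2 = -8/15.

w = -8*exp(-3*x)/15 - 2*exp(3*x)/3 + exp(2*x)/5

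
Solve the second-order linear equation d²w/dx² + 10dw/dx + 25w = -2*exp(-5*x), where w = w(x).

w = C1*exp(-5*x) - x**2*exp(-5*x) + C2*x*exp(-5*x)

Characteristic equation r² + 10r + 25 = 0 has discriminant (10)² - 4·(25) = 0, so r = -5 is a repeated root.
Hence w_h = (C1 + C2*x)*exp(-5*x).
Since exp(-5*x) solves the homogeneous equation (r = -5 is a root of multiplicity 2), multiply the trial by x^2. Try w_p = A*x^2*exp(-5*x). Substituting into the equation and dividing by exp(-5*x) gives A = -1, so w_p = -x^2*exp(-5*x).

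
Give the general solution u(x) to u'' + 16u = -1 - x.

Characteristic equation r² + 16 = 0 has discriminant (0)² - 4·(16) = -64 < 0, so r = ± 4i.
Hence u_h = C1*cos(4*x) + C2*sin(4*x).
For the particular solution try u_p = A0 + A1*x. Substituting and matching coefficients of each power of x gives A0 = -1/16, A1 = -1/16, so u_p = -1/16 - x/16.

u = -1/16 - x/16 + C1*cos(4*x) + C2*sin(4*x)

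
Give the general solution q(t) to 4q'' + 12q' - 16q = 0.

Divide through by 4: q'' + 3q' - 4q = 0.
Characteristic equation r² + 3r - 4 = 0 factors as (r + 4)(r - 1) = 0, so r = -4, 1.
Hence q_h = C1*exp(-4*t) + C2*exp(t).

q = C1*exp(-4*t) + C2*exp(t)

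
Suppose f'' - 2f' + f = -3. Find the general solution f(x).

f = -3 + C1*exp(x) + C2*x*exp(x)

Characteristic equation r² - 2r + 1 = 0 has discriminant (-2)² - 4·(1) = 0, so r = 1 is a repeated root.
Hence f_h = (C1 + C2*x)*exp(x).
For the particular solution try f_p = A0. Substituting and matching coefficients of each power of x gives A0 = -3, so f_p = -3.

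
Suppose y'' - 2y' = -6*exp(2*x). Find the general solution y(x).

Characteristic equation r² - 2r = 0 factors as (r - 2)r = 0, so r = 2, 0.
Hence y_h = C1*exp(2*x) + C2.
Since exp(2*x) solves the homogeneous equation (r = 2 is a root of multiplicity 1), multiply the trial by x. Try y_p = A*x*exp(2*x). Substituting into the equation and dividing by exp(2*x) gives A = -3, so y_p = -3*x*exp(2*x).

y = C2 + C1*exp(2*x) - 3*x*exp(2*x)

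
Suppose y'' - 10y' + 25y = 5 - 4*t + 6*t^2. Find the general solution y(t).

Characteristic equation r² - 10r + 25 = 0 has discriminant (-10)² - 4·(25) = 0, so r = 5 is a repeated root.
Hence y_h = (C1 + C2*t)*exp(5*t).
For the particular solution try y_p = A0 + A1*t + A2*t^2. Substituting and matching coefficients of each power of t gives A0 = 121/625, A1 = 4/125, A2 = 6/25, so y_p = 121/625 + 4*t/125 + 6*t^2/25.

y = 121/625 + 4*t/125 + 6*t**2/25 + C1*exp(5*t) + C2*t*exp(5*t)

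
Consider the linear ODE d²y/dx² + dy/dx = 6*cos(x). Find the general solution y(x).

Characteristic equation r² + r = 0 factors as (r + 1)r = 0, so r = -1, 0.
Hence y_h = C1*exp(-x) + C2.
Try y_p = A*cos(x) + B*sin(x). Substituting and equating the coefficients of cos(x) and sin(x) gives A = -3, B = 3, so y_p = -3*cos(x) + 3*sin(x).

y = C2 - 3*cos(x) + 3*sin(x) + C1*exp(-x)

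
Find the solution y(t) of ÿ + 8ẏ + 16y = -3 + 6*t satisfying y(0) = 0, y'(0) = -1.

y = -3/8 + 3*t/8 + 3*exp(-4*t)/8 + t*exp(-4*t)/8

Characteristic equation r² + 8r + 16 = 0 has discriminant (8)² - 4·(16) = 0, so r = -4 is a repeated root.
Hence y_h = (C1 + C2*t)*exp(-4*t).
For the particular solution try y_p = A0 + A1*t. Substituting and matching coefficients of each power of t gives A0 = -3/8, A1 = 3/8, so y_p = -3/8 + 3*t/8.
General solution: y = -3/8 + 3*t/8 + C1*exp(-4*t) + C2*t*exp(-4*t).
Apply the initial conditions: y(0) = -3/8 + C1 = 0 and y'(0) = 3/8 + C2 - 4*C1 = -1. Solving gives C1 = 3/8, C2 = 1/8.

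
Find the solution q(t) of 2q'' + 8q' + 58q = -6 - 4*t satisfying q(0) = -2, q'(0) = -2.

Divide through by 2: q'' + 4q' + 29q = -3 - 2*t.
Characteristic equation r² + 4r + 29 = 0 has discriminant (4)² - 4·(29) = -100 < 0, so r = -2 ± 5i.
Hence q_h = C1*cos(5*t)*exp(-2*t) + C2*exp(-2*t)*sin(5*t).
For the particular solution try q_p = A0 + A1*t. Substituting and matching coefficients of each power of t gives A0 = -79/841, A1 = -2/29, so q_p = -79/841 - 2*t/29.
General solution: q = -79/841 - 2*t/29 + C1*cos(5*t)*exp(-2*t) + C2*exp(-2*t)*sin(5*t).
Apply the initial conditions: q(0) = -79/841 + C1 = -2 and q'(0) = -2/29 - 2*C1 + 5*C2 = -2. Solving gives C1 = -1603/841, C2 = -966/841.

q = -79/841 - 2*t/29 - 1603*cos(5*t)*exp(-2*t)/841 - 966*exp(-2*t)*sin(5*t)/841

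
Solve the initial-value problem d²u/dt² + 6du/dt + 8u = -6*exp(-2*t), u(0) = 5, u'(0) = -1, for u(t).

u = -6*exp(-4*t) + 11*exp(-2*t) - 3*t*exp(-2*t)

Characteristic equation r² + 6r + 8 = 0 factors as (r + 4)(r + 2) = 0, so r = -4, -2.
Hence u_h = C1*exp(-4*t) + C2*exp(-2*t).
Since exp(-2*t) solves the homogeneous equation (r = -2 is a root of multiplicity 1), multiply the trial by t. Try u_p = A*t*exp(-2*t). Substituting into the equation and dividing by exp(-2*t) gives A = -3, so u_p = -3*t*exp(-2*t).
General solution: u = C1*exp(-4*t) + C2*exp(-2*t) - 3*t*exp(-2*t).
Apply the initial conditions: u(0) = C1 + C2 = 5 and u'(0) = -3 - 4*C1 - 2*C2 = -1. Solving gives C1 = -6, C2 = 11.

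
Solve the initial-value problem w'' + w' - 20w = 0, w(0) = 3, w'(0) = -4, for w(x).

w = 11*exp(4*x)/9 + 16*exp(-5*x)/9

Characteristic equation r² + r - 20 = 0 factors as (r + 5)(r - 4) = 0, so r = -5, 4.
Hence w_h = C1*exp(-5*x) + C2*exp(4*x).
Apply the initial conditions: w(0) = C1 + C2 = 3 and w'(0) = -5*C1 + 4*C2 = -4. Solving gives C1 = 16/9, C2 = 11/9.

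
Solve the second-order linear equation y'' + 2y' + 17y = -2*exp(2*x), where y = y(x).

y = -2*exp(2*x)/25 + C1*cos(4*x)*exp(-x) + C2*exp(-x)*sin(4*x)

Characteristic equation r² + 2r + 17 = 0 has discriminant (2)² - 4·(17) = -64 < 0, so r = -1 ± 4i.
Hence y_h = C1*cos(4*x)*exp(-x) + C2*exp(-x)*sin(4*x).
Try y_p = A*exp(2*x). Substituting into the equation and dividing by exp(2*x) gives A = -2/25, so y_p = -2*exp(2*x)/25.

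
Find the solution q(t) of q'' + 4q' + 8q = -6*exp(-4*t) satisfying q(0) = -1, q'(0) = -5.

q = -3*exp(-4*t)/4 - 17*exp(-2*t)*sin(2*t)/4 - cos(2*t)*exp(-2*t)/4

Characteristic equation r² + 4r + 8 = 0 has discriminant (4)² - 4·(8) = -16 < 0, so r = -2 ± 2i.
Hence q_h = C1*cos(2*t)*exp(-2*t) + C2*exp(-2*t)*sin(2*t).
Try q_p = A*exp(-4*t). Substituting into the equation and dividing by exp(-4*t) gives A = -3/4, so q_p = -3*exp(-4*t)/4.
General solution: q = -3*exp(-4*t)/4 + C1*cos(2*t)*exp(-2*t) + C2*exp(-2*t)*sin(2*t).
Apply the initial conditions: q(0) = -3/4 + C1 = -1 and q'(0) = 3 - 2*C1 + 2*C2 = -5. Solving gives C1 = -1/4, C2 = -17/4.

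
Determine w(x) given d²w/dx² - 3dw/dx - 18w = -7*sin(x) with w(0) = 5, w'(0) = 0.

w = -21*cos(x)/370 + 133*sin(x)/370 + 307*exp(-3*x)/90 + 548*exp(6*x)/333

Characteristic equation r² - 3r - 18 = 0 factors as (r + 3)(r - 6) = 0, so r = -3, 6.
Hence w_h = C1*exp(-3*x) + C2*exp(6*x).
Try w_p = A*cos(x) + B*sin(x). Substituting and equating the coefficients of cos(x) and sin(x) gives A = -21/370, B = 133/370, so w_p = -21*cos(x)/370 + 133*sin(x)/370.
General solution: w = -21*cos(x)/370 + 133*sin(x)/370 + C1*exp(-3*x) + C2*exp(6*x).
Apply the initial conditions: w(0) = -21/370 + C1 + C2 = 5 and w'(0) = 133/370 - 3*C1 + 6*C2 = 0. Solving gives C1 = 307/90, C2 = 548/333.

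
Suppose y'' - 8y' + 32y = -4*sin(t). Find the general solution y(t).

Characteristic equation r² - 8r + 32 = 0 has discriminant (-8)² - 4·(32) = -64 < 0, so r = 4 ± 4i.
Hence y_h = C1*cos(4*t)*exp(4*t) + C2*exp(4*t)*sin(4*t).
Try y_p = A*cos(t) + B*sin(t). Substituting and equating the coefficients of cos(t) and sin(t) gives A = -32/1025, B = -124/1025, so y_p = -124*sin(t)/1025 - 32*cos(t)/1025.

y = -124*sin(t)/1025 - 32*cos(t)/1025 + C1*cos(4*t)*exp(4*t) + C2*exp(4*t)*sin(4*t)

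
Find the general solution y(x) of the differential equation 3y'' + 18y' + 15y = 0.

Divide through by 3: y'' + 6y' + 5y = 0.
Characteristic equation r² + 6r + 5 = 0 factors as (r + 1)(r + 5) = 0, so r = -1, -5.
Hence y_h = C1*exp(-x) + C2*exp(-5*x).

y = C1*exp(-x) + C2*exp(-5*x)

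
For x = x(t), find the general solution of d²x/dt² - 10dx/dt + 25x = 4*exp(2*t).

Characteristic equation r² - 10r + 25 = 0 has discriminant (-10)² - 4·(25) = 0, so r = 5 is a repeated root.
Hence x_h = (C1 + C2*t)*exp(5*t).
Try x_p = A*exp(2*t). Substituting into the equation and dividing by exp(2*t) gives A = 4/9, so x_p = 4*exp(2*t)/9.

x = 4*exp(2*t)/9 + C1*exp(5*t) + C2*t*exp(5*t)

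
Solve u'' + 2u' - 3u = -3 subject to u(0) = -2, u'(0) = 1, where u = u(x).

u = 1 - exp(-3*x) - 2*exp(x)

Characteristic equation r² + 2r - 3 = 0 factors as (r + 3)(r - 1) = 0, so r = -3, 1.
Hence u_h = C1*exp(-3*x) + C2*exp(x).
For the particular solution try u_p = A0. Substituting and matching coefficients of each power of x gives A0 = 1, so u_p = 1.
General solution: u = 1 + C1*exp(-3*x) + C2*exp(x).
Apply the initial conditions: u(0) = 1 + C1 + C2 = -2 and u'(0) = C2 - 3*C1 = 1. Solving gives C1 = -1, C2 = -2.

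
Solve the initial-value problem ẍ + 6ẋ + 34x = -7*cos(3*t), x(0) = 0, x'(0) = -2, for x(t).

Characteristic equation r² + 6r + 34 = 0 has discriminant (6)² - 4·(34) = -100 < 0, so r = -3 ± 5i.
Hence x_h = C1*cos(5*t)*exp(-3*t) + C2*exp(-3*t)*sin(5*t).
Try x_p = A*cos(3*t) + B*sin(3*t). Substituting and equating the coefficients of cos(3t) and sin(3t) gives A = -175/949, B = -126/949, so x_p = -175*cos(3*t)/949 - 126*sin(3*t)/949.
General solution: x = -175*cos(3*t)/949 - 126*sin(3*t)/949 + C1*cos(5*t)*exp(-3*t) + C2*exp(-3*t)*sin(5*t).
Apply the initial conditions: x(0) = -175/949 + C1 = 0 and x'(0) = -378/949 - 3*C1 + 5*C2 = -2. Solving gives C1 = 175/949, C2 = -199/949.

x = -175*cos(3*t)/949 - 126*sin(3*t)/949 - 199*exp(-3*t)*sin(5*t)/949 + 175*cos(5*t)*exp(-3*t)/949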